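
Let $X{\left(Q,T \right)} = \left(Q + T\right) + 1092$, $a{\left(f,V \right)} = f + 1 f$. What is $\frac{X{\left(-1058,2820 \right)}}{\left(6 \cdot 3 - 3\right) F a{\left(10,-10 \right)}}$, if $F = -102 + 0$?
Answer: $- \frac{1427}{15300} \approx -0.093268$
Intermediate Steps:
$a{\left(f,V \right)} = 2 f$ ($a{\left(f,V \right)} = f + f = 2 f$)
$X{\left(Q,T \right)} = 1092 + Q + T$
$F = -102$
$\frac{X{\left(-1058,2820 \right)}}{\left(6 \cdot 3 - 3\right) F a{\left(10,-10 \right)}} = \frac{1092 - 1058 + 2820}{\left(6 \cdot 3 - 3\right) \left(-102\right) 2 \cdot 10} = \frac{2854}{\left(18 - 3\right) \left(-102\right) 20} = \frac{2854}{15 \left(-102\right) 20} = \frac{2854}{\left(-1530\right) 20} = \frac{2854}{-30600} = 2854 \left(- \frac{1}{30600}\right) = - \frac{1427}{15300}$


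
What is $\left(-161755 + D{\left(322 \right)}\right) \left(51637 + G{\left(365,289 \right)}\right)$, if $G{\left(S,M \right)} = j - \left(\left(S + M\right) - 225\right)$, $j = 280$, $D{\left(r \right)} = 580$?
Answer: $-8298578400$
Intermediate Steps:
$G{\left(S,M \right)} = 505 - M - S$ ($G{\left(S,M \right)} = 280 - \left(\left(S + M\right) - 225\right) = 280 - \left(\left(M + S\right) - 225\right) = 280 - \left(-225 + M + S\right) = 505 - M - S$)
$\left(-161755 + D{\left(322 \right)}\right) \left(51637 + G{\left(365,289 \right)}\right) = \left(-161755 + 580\right) \left(51637 - 149\right) = - 161175 \left(51637 - 149\right) = \left(-161175\right) 51488 = -8298578400$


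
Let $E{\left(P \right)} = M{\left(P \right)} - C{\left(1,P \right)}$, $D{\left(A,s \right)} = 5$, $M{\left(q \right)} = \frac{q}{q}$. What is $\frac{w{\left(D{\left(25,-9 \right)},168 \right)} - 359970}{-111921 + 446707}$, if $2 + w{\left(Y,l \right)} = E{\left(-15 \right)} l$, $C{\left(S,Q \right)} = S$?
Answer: $- \frac{179986}{167393} \approx -1.0752$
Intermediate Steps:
$M{\left(q \right)} = 1$
$E{\left(P \right)} = 0$ ($E{\left(P \right)} = 1 - 1 = 0$)
$w{\left(Y,l \right)} = -2$ ($w{\left(Y,l \right)} = -2 + 0 l = -2 + 0 = -2$)
$\frac{w{\left(D{\left(25,-9 \right)},168 \right)} - 359970}{-111921 + 446707} = \frac{-2 - 359970}{-111921 + 446707} = - \frac{359972}{334786} = \left(-359972\right) \frac{1}{334786} = - \frac{179986}{167393}$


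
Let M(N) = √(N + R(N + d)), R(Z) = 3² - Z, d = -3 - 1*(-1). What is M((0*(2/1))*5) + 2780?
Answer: 2780 + √11 ≈ 2783.3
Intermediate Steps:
d = -2 (d = -3 + 1 = -2)
R(Z) = 9 - Z
M(N) = √11 (M(N) = √(N + (9 - (N - 2))) = √(N + (9 - (-2 + N))) = √(N + (9 + (2 - N))) = √(N + (11 - N)) = √11)
M((0*(2/1))*5) + 2780 = √11 + 2780 = 2780 + √11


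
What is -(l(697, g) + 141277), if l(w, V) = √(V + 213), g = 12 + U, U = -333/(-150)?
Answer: -141277 - √22722/10 ≈ -1.4129e+5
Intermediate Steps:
U = 111/50 (U = -333*(-1/150) = 111/50 ≈ 2.2200)
g = 711/50 (g = 12 + 111/50 = 711/50 ≈ 14.220)
l(w, V) = √(213 + V)
-(l(697, g) + 141277) = -(√(213 + 711/50) + 141277) = -(√(11361/50) + 141277) = -(√22722/10 + 141277) = -(141277 + √22722/10) = -141277 - √22722/10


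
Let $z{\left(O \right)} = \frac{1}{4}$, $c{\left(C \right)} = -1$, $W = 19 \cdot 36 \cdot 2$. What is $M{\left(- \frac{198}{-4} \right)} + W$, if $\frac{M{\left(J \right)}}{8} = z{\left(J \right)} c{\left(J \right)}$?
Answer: $1366$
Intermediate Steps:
$W = 1368$ ($W = 684 \cdot 2 = 1368$)
$z{\left(O \right)} = \frac{1}{4}$
$M{\left(J \right)} = -2$ ($M{\left(J \right)} = 8 \cdot \frac{1}{4} \left(-1\right) = 8 \left(- \frac{1}{4}\right) = -2$)
$M{\left(- \frac{198}{-4} \right)} + W = -2 + 1368 = 1366$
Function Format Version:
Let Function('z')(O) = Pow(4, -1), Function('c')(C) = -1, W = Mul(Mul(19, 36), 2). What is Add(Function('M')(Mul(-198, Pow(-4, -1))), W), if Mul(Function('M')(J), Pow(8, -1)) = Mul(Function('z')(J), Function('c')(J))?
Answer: 1366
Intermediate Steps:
W = 1368 (W = Mul(684, 2) = 1368)
Function('z')(O) = Rational(1, 4)
Function('M')(J) = -2 (Function('M')(J) = Mul(8, Mul(Rational(1, 4), -1)) = Mul(8, Rational(-1, 4)) = -2)
Add(Function('M')(Mul(-198, Pow(-4, -1))), W) = Add(-2, 1368) = 1366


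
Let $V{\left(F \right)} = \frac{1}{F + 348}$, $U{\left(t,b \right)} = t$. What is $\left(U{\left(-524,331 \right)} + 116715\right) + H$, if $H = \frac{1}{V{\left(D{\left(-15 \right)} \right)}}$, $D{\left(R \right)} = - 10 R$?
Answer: $116689$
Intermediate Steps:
$V{\left(F \right)} = \frac{1}{348 + F}$
$H = 498$ ($H = \frac{1}{\frac{1}{348 - -150}} = \frac{1}{\frac{1}{348 + 150}} = \frac{1}{\frac{1}{498}} = 498$)
$\left(U{\left(-524,331 \right)} + 116715\right) + H = \left(-524 + 116715\right) + 498 = 116191 + 498 = 116689$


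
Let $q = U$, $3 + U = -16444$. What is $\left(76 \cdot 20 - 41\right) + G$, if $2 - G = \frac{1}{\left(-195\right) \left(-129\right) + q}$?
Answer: $\frac{12896547}{8708} \approx 1481.0$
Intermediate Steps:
$U = -16447$ ($U = -3 - 16444 = -16447$)
$q = -16447$
$G = \frac{17415}{8708}$ ($G = 2 - \frac{1}{\left(-195\right) \left(-129\right) - 16447} = 2 - \frac{1}{25155 - 16447} = 2 - \frac{1}{8708} = \frac{17415}{8708} \approx 1.9999$)
$\left(76 \cdot 20 - 41\right) + G = \left(76 \cdot 20 - 41\right) + \frac{17415}{8708} = \left(1520 - 41\right) + \frac{17415}{8708} = 1479 + \frac{17415}{8708} = \frac{12896547}{8708}$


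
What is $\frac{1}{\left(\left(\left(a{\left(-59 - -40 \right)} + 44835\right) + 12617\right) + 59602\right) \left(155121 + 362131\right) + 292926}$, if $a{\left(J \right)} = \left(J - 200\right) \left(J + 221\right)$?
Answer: $\frac{1}{37664514558} \approx 2.655 \cdot 10^{-11}$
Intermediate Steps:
$a{\left(J \right)} = \left(-200 + J\right) \left(221 + J\right)$
$\frac{1}{\left(\left(\left(a{\left(-59 - -40 \right)} + 44835\right) + 12617\right) + 59602\right) \left(155121 + 362131\right) + 292926} = \frac{1}{\left(\left(\left(\left(-44200 + \left(-59 - -40\right)^{2} + 21 \left(-59 - -40\right)\right) + 44835\right) + 12617\right) + 59602\right) \left(155121 + 362131\right) + 292926} = \frac{1}{\left(\left(\left(\left(-44200 + \left(-59 + 40\right)^{2} + 21 \left(-59 + 40\right)\right) + 44835\right) + 12617\right) + 59602\right) 517252 + 292926} = \frac{1}{\left(\left(\left(\left(-44200 + \left(-19\right)^{2} + 21 \left(-19\right)\right) + 44835\right) + 12617\right) + 59602\right) 517252 + 292926} = \frac{1}{\left(\left(\left(\left(-44200 + 361 - 399\right) + 44835\right) + 12617\right) + 59602\right) 517252 + 292926} = \frac{1}{\left(\left(\left(-44238 + 44835\right) + 12617\right) + 59602\right) 517252 + 292926} = \frac{1}{\left(\left(597 + 12617\right) + 59602\right) 517252 + 292926} = \frac{1}{\left(13214 + 59602\right) 517252 + 292926} = \frac{1}{72816 \cdot 517252 + 292926} = \frac{1}{37664221632 + 292926} = \frac{1}{37664514558}$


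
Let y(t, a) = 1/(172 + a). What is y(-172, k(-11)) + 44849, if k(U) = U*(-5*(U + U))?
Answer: 46553261/1038 ≈ 44849.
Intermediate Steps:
k(U) = -10*U**2 (k(U) = U*(-10*U) = -10*U**2)
y(-172, k(-11)) + 44849 = 1/(172 - 10*(-11)**2) + 44849 = 1/(172 - 10*121) + 44849 = 1/(172 - 1210) + 44849 = 1/(-1038) + 44849 = -1/1038 + 44849 = 46553261/1038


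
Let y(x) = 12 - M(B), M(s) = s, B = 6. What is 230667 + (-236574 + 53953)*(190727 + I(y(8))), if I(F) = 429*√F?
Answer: -34830524800 - 78344409*√6 ≈ -3.5022e+10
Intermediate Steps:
y(x) = 6 (y(x) = 12 - 1*6 = 12 - 6 = 6)
230667 + (-236574 + 53953)*(190727 + I(y(8))) = 230667 + (-236574 + 53953)*(190727 + 429*√6) = 230667 - 182621*(190727 + 429*√6) = 230667 + (-34830755467 - 78344409*√6) = -34830524800 - 78344409*√6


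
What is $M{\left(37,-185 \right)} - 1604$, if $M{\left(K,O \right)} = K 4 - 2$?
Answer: $-1458$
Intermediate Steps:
$M{\left(K,O \right)} = -2 + 4 K$ ($M{\left(K,O \right)} = 4 K - 2 = -2 + 4 K$)
$M{\left(37,-185 \right)} - 1604 = \left(-2 + 4 \cdot 37\right) - 1604 = \left(-2 + 148\right) - 1604 = 146 - 1604 = -1458$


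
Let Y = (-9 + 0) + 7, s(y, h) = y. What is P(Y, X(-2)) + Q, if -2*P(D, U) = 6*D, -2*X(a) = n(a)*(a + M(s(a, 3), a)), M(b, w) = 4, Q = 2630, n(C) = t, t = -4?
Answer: 2636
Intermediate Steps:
n(C) = -4
X(a) = 8 + 2*a (X(a) = -(-2)*(a + 4) = -(-2)*(4 + a) = -(-16 - 4*a)/2 = 8 + 2*a)
Y = -2 (Y = -9 + 7 = -2)
P(D, U) = -3*D
P(Y, X(-2)) + Q = -3*(-2) + 2630 = 6 + 2630 = 2636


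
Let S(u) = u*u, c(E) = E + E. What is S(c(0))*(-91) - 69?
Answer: -69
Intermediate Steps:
c(E) = 2*E
S(u) = u²
S(c(0))*(-91) - 69 = (2*0)²*(-91) - 69 = 0²*(-91) - 69 = 0*(-91) - 69 = 0 - 69 = -69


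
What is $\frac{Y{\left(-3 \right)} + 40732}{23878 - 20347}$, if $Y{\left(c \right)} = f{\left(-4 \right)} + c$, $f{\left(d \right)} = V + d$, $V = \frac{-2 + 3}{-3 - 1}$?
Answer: $\frac{14809}{1284} \approx 11.533$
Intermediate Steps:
$V = - \frac{1}{4}$ ($V = 1 \frac{1}{-4} = 1 \left(- \frac{1}{4}\right) = - \frac{1}{4} \approx -0.25$)
$f{\left(d \right)} = - \frac{1}{4} + d$
$Y{\left(c \right)} = - \frac{17}{4} + c$ ($Y{\left(c \right)} = \left(- \frac{1}{4} - 4\right) + c = - \frac{17}{4} + c$)
$\frac{Y{\left(-3 \right)} + 40732}{23878 - 20347} = \frac{\left(- \frac{17}{4} - 3\right) + 40732}{23878 - 20347} = \frac{- \frac{29}{4} + 40732}{3531} = \frac{162899}{4} \cdot \frac{1}{3531} = \frac{14809}{1284}$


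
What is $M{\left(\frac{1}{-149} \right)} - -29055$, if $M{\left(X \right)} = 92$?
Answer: $29147$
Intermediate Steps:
$M{\left(\frac{1}{-149} \right)} - -29055 = 92 - -29055 = 92 + 29055 = 29147$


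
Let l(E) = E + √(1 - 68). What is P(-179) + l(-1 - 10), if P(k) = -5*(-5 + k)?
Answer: 909 + I*√67 ≈ 909.0 + 8.1853*I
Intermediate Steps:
P(k) = 25 - 5*k
l(E) = E + I*√67 (l(E) = E + √(-67) = E + I*√67)
P(-179) + l(-1 - 10) = (25 - 5*(-179)) + ((-1 - 10) + I*√67) = (25 + 895) + (-11 + I*√67) = 920 + (-11 + I*√67) = 909 + I*√67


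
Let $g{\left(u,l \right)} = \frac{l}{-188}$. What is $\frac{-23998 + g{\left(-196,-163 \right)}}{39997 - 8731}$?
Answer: $- \frac{4511461}{5878008} \approx -0.76752$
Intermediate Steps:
$g{\left(u,l \right)} = - \frac{l}{188}$ ($g{\left(u,l \right)} = l \left(- \frac{1}{188}\right) = - \frac{l}{188}$)
$\frac{-23998 + g{\left(-196,-163 \right)}}{39997 - 8731} = \frac{-23998 - - \frac{163}{188}}{39997 - 8731} = \frac{-23998 + \frac{163}{188}}{31266} = \left(- \frac{4511461}{188}\right) \frac{1}{31266} = - \frac{4511461}{5878008}$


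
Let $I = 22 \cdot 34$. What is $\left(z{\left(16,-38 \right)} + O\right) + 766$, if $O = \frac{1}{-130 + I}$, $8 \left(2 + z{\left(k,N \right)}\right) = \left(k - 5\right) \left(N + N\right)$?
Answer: $\frac{203786}{309} \approx 659.5$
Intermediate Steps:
$I = 748$
$z{\left(k,N \right)} = -2 + \frac{N \left(-5 + k\right)}{4}$ ($z{\left(k,N \right)} = -2 + \frac{\left(k - 5\right) \left(N + N\right)}{8} = -2 + \frac{\left(-5 + k\right) 2 N}{8} = -2 + \frac{2 N \left(-5 + k\right)}{8} = -2 + \frac{N \left(-5 + k\right)}{4}$)
$O = \frac{1}{618}$ ($O = \frac{1}{-130 + 748} = \frac{1}{618} \approx 0.0016181$)
$\left(z{\left(16,-38 \right)} + O\right) + 766 = \left(\left(-2 - - \frac{95}{2} + \frac{1}{4} \left(-38\right) 16\right) + \frac{1}{618}\right) + 766 = \left(\left(-2 + \frac{95}{2} - 152\right) + \frac{1}{618}\right) + 766 = \left(- \frac{213}{2} + \frac{1}{618}\right) + 766 = - \frac{32908}{309} + 766 = \frac{203786}{309}$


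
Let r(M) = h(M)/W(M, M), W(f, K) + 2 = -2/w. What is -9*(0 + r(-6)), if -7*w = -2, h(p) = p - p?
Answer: 0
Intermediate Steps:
h(p) = 0
w = 2/7 (w = -⅐*(-2) = 2/7 ≈ 0.28571)
W(f, K) = -9 (W(f, K) = -2 - 2/2/7 = -2 - 2*7/2 = -2 - 7 = -9)
r(M) = 0 (r(M) = 0/(-9) = 0*(-⅑) = 0)
-9*(0 + r(-6)) = -9*(0 + 0) = -9*0 = 0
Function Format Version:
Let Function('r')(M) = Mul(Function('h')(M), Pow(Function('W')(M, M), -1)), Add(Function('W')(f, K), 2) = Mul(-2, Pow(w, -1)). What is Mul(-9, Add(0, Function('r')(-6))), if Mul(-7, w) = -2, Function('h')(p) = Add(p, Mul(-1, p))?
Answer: 0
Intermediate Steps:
Function('h')(p) = 0
w = Rational(2, 7) (w = Mul(Rational(-1, 7), -2) = Rational(2, 7) ≈ 0.28571)
Function('W')(f, K) = -9 (Function('W')(f, K) = Add(-2, Mul(-2, Pow(Rational(2, 7), -1))) = Add(-2, Mul(-2, Rational(7, 2))) = Add(-2, -7) = -9)
Function('r')(M) = 0 (Function('r')(M) = Mul(0, Pow(-9, -1)) = Mul(0, Rational(-1, 9)) = 0)
Mul(-9, Add(0, Function('r')(-6))) = Mul(-9, Add(0, 0)) = Mul(-9, 0) = 0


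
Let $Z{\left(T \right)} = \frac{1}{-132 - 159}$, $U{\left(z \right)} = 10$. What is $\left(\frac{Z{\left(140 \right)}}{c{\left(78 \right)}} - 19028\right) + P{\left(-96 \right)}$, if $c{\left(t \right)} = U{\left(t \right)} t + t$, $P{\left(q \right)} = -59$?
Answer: $- \frac{4765603987}{249678} \approx -19087.0$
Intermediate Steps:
$Z{\left(T \right)} = - \frac{1}{291}$ ($Z{\left(T \right)} = \frac{1}{-291} = - \frac{1}{291}$)
$c{\left(t \right)} = 11 t$ ($c{\left(t \right)} = 10 t + t = 11 t$)
$\left(\frac{Z{\left(140 \right)}}{c{\left(78 \right)}} - 19028\right) + P{\left(-96 \right)} = \left(- \frac{1}{291 \cdot 11 \cdot 78} - 19028\right) - 59 = \left(- \frac{1}{291 \cdot 858} - 19028\right) - 59 = \left(\left(- \frac{1}{291}\right) \frac{1}{858} - 19028\right) - 59 = \left(- \frac{1}{249678} - 19028\right) - 59 = - \frac{4750872985}{249678} - 59 = - \frac{4765603987}{249678}$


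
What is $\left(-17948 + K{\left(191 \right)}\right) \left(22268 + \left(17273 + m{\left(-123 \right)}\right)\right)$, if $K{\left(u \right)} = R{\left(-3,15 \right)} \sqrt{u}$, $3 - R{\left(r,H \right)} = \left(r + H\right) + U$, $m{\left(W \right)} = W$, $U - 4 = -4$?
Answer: $-707474264 - 354762 \sqrt{191} \approx -7.1238 \cdot 10^{8}$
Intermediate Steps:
$U = 0$ ($U = 4 - 4 = 0$)
$R{\left(r,H \right)} = 3 - H - r$ ($R{\left(r,H \right)} = 3 - \left(\left(r + H\right) + 0\right) = 3 - \left(\left(H + r\right) + 0\right) = 3 - \left(H + r\right) = 3 - H - r$)
$K{\left(u \right)} = - 9 \sqrt{u}$ ($K{\left(u \right)} = \left(3 - 15 - -3\right) \sqrt{u} = \left(3 - 15 + 3\right) \sqrt{u} = - 9 \sqrt{u}$)
$\left(-17948 + K{\left(191 \right)}\right) \left(22268 + \left(17273 + m{\left(-123 \right)}\right)\right) = \left(-17948 - 9 \sqrt{191}\right) \left(22268 + \left(17273 - 123\right)\right) = \left(-17948 - 9 \sqrt{191}\right) \left(22268 + 17150\right) = \left(-17948 - 9 \sqrt{191}\right) 39418 = -707474264 - 354762 \sqrt{191}$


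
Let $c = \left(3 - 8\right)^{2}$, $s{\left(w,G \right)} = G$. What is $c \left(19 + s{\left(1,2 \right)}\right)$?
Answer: $525$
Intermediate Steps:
$c = 25$ ($c = \left(3 - 8\right)^{2} = \left(-5\right)^{2} = 25$)
$c \left(19 + s{\left(1,2 \right)}\right) = 25 \left(19 + 2\right) = 25 \cdot 21 = 525$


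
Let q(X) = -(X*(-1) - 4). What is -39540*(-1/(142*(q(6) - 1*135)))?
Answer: -3954/1775 ≈ -2.2276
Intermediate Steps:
q(X) = 4 + X (q(X) = -(-X - 4) = -(-4 - X) = 4 + X)
-39540*(-1/(142*(q(6) - 1*135))) = -39540*(-1/(142*((4 + 6) - 1*135))) = -39540*(-1/(142*(10 - 135))) = -39540/((-125*(-142))) = -39540/17750 = -39540*1/17750 = -3954/1775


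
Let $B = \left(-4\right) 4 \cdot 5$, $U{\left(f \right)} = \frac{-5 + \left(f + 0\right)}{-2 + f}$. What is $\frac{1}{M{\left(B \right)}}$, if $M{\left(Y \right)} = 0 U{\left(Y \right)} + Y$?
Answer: $- \frac{1}{80} \approx -0.0125$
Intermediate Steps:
$U{\left(f \right)} = \frac{-5 + f}{-2 + f}$
$B = -80$ ($B = \left(-16\right) 5 = -80$)
$M{\left(Y \right)} = Y$ ($M{\left(Y \right)} = 0 \frac{-5 + Y}{-2 + Y} + Y = 0 + Y = Y$)
$\frac{1}{M{\left(B \right)}} = \frac{1}{-80} = - \frac{1}{80}$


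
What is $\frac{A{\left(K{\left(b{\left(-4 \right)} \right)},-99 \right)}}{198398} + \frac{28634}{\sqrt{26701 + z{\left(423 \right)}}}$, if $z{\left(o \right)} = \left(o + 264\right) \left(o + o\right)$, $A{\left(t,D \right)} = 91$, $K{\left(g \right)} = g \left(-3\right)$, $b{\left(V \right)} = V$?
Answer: $\frac{91}{198398} + \frac{28634 \sqrt{607903}}{607903} \approx 36.726$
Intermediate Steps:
$K{\left(g \right)} = - 3 g$
$z{\left(o \right)} = 2 o \left(264 + o\right)$ ($z{\left(o \right)} = \left(264 + o\right) 2 o = 2 o \left(264 + o\right)$)
$\frac{A{\left(K{\left(b{\left(-4 \right)} \right)},-99 \right)}}{198398} + \frac{28634}{\sqrt{26701 + z{\left(423 \right)}}} = \frac{91}{198398} + \frac{28634}{\sqrt{26701 + 2 \cdot 423 \left(264 + 423\right)}} = 91 \cdot \frac{1}{198398} + \frac{28634}{\sqrt{26701 + 2 \cdot 423 \cdot 687}} = \frac{91}{198398} + \frac{28634}{\sqrt{26701 + 581202}} = \frac{91}{198398} + \frac{28634}{\sqrt{607903}} = \frac{91}{198398} + 28634 \frac{\sqrt{607903}}{607903} = \frac{91}{198398} + \frac{28634 \sqrt{607903}}{607903}$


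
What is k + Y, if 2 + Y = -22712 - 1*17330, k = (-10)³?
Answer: -41044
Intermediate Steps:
k = -1000
Y = -40044 (Y = -2 + (-22712 - 1*17330) = -2 + (-22712 - 17330) = -2 - 40042 = -40044)
k + Y = -1000 - 40044 = -41044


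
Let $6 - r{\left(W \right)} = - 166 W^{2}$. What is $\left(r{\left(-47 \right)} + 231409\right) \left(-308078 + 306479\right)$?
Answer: $-956376291$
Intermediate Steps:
$r{\left(W \right)} = 6 + 166 W^{2}$ ($r{\left(W \right)} = 6 - - 166 W^{2} = 6 + 166 W^{2}$)
$\left(r{\left(-47 \right)} + 231409\right) \left(-308078 + 306479\right) = \left(\left(6 + 166 \left(-47\right)^{2}\right) + 231409\right) \left(-308078 + 306479\right) = \left(\left(6 + 166 \cdot 2209\right) + 231409\right) \left(-1599\right) = \left(\left(6 + 366694\right) + 231409\right) \left(-1599\right) = \left(366700 + 231409\right) \left(-1599\right) = 598109 \left(-1599\right) = -956376291$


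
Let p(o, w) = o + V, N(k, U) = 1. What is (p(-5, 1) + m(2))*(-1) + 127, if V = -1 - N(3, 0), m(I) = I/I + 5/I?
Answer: 261/2 ≈ 130.50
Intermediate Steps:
m(I) = 1 + 5/I
V = -2 (V = -1 - 1*1 = -1 - 1 = -2)
p(o, w) = -2 + o (p(o, w) = o - 2 = -2 + o)
(p(-5, 1) + m(2))*(-1) + 127 = ((-2 - 5) + (5 + 2)/2)*(-1) + 127 = (-7 + (½)*7)*(-1) + 127 = (-7 + 7/2)*(-1) + 127 = -7/2*(-1) + 127 = 7/2 + 127 = 261/2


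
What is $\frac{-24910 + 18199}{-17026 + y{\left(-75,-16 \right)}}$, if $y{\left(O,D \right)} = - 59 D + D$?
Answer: $\frac{2237}{5366} \approx 0.41688$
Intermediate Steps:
$y{\left(O,D \right)} = - 58 D$
$\frac{-24910 + 18199}{-17026 + y{\left(-75,-16 \right)}} = \frac{-24910 + 18199}{-17026 - -928} = - \frac{6711}{-17026 + 928} = - \frac{6711}{-16098} = \left(-6711\right) \left(- \frac{1}{16098}\right) = \frac{2237}{5366}$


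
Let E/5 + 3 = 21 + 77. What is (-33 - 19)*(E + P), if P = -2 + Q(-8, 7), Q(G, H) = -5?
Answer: -24336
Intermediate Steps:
E = 475 (E = -15 + 5*(21 + 77) = -15 + 5*98 = -15 + 490 = 475)
P = -7 (P = -2 - 5 = -7)
(-33 - 19)*(E + P) = (-33 - 19)*(475 - 7) = -52*468 = -24336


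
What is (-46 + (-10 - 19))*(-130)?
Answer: 9750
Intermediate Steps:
(-46 + (-10 - 19))*(-130) = (-46 - 29)*(-130) = -75*(-130) = 9750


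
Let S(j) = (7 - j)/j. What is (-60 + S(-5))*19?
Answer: -5928/5 ≈ -1185.6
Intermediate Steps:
S(j) = (7 - j)/j
(-60 + S(-5))*19 = (-60 + (7 - 1*(-5))/(-5))*19 = (-60 - (7 + 5)/5)*19 = (-60 - 1/5*12)*19 = (-60 - 12/5)*19 = -312/5*19 = -5928/5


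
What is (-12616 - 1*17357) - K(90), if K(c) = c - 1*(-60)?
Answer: -30123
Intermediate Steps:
K(c) = 60 + c (K(c) = c + 60 = 60 + c)
(-12616 - 1*17357) - K(90) = (-12616 - 1*17357) - (60 + 90) = (-12616 - 17357) - 1*150 = -29973 - 150 = -30123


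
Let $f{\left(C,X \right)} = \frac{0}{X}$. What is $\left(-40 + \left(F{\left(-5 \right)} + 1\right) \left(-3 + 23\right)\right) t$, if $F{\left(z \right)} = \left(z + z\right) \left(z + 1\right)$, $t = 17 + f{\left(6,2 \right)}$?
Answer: $13260$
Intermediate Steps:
$f{\left(C,X \right)} = 0$
$t = 17$ ($t = 17 + 0 = 17$)
$F{\left(z \right)} = 2 z \left(1 + z\right)$
$\left(-40 + \left(F{\left(-5 \right)} + 1\right) \left(-3 + 23\right)\right) t = \left(-40 + \left(2 \left(-5\right) \left(1 - 5\right) + 1\right) \left(-3 + 23\right)\right) 17 = \left(-40 + \left(2 \left(-5\right) \left(-4\right) + 1\right) 20\right) 17 = \left(-40 + \left(40 + 1\right) 20\right) 17 = \left(-40 + 41 \cdot 20\right) 17 = \left(-40 + 820\right) 17 = 780 \cdot 17 = 13260$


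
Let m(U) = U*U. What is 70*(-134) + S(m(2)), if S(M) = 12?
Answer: -9368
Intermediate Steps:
m(U) = U²
70*(-134) + S(m(2)) = 70*(-134) + 12 = -9380 + 12 = -9368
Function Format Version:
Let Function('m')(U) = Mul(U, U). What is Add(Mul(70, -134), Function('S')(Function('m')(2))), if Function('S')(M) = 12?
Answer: -9368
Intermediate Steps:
Function('m')(U) = Pow(U, 2)
Add(Mul(70, -134), Function('S')(Function('m')(2))) = Add(Mul(70, -134), 12) = Add(-9380, 12) = -9368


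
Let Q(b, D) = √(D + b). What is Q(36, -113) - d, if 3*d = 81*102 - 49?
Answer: -8213/3 + I*√77 ≈ -2737.7 + 8.775*I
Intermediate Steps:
d = 8213/3 (d = (81*102 - 49)/3 = (8262 - 49)/3 = (⅓)*8213 = 8213/3 ≈ 2737.7)
Q(36, -113) - d = √(-113 + 36) - 1*8213/3 = √(-77) - 8213/3 = I*√77 - 8213/3 = -8213/3 + I*√77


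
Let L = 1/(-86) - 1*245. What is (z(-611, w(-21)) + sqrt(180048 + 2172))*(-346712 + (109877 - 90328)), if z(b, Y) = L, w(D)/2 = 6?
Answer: 6893651573/86 - 654326*sqrt(45555) ≈ -5.9498e+7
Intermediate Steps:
w(D) = 12 (w(D) = 2*6 = 12)
L = -21071/86 (L = -1/86 - 245 = -21071/86 ≈ -245.01)
z(b, Y) = -21071/86
(z(-611, w(-21)) + sqrt(180048 + 2172))*(-346712 + (109877 - 90328)) = (-21071/86 + sqrt(180048 + 2172))*(-346712 + (109877 - 90328)) = (-21071/86 + sqrt(182220))*(-346712 + 19549) = (-21071/86 + 2*sqrt(45555))*(-327163) = 6893651573/86 - 654326*sqrt(45555)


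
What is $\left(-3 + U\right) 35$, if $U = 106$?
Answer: $3605$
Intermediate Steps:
$\left(-3 + U\right) 35 = \left(-3 + 106\right) 35 = 103 \cdot 35 = 3605$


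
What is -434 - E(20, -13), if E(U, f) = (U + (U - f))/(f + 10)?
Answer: -1249/3 ≈ -416.33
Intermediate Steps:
E(U, f) = (-f + 2*U)/(10 + f)
-434 - E(20, -13) = -434 - (-1*(-13) + 2*20)/(10 - 13) = -434 - (13 + 40)/(-3) = -434 - (-1)*53/3 = -434 - 1*(-53/3) = -434 + 53/3 = -1249/3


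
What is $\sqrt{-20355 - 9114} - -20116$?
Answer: $20116 + i \sqrt{29469} \approx 20116.0 + 171.67 i$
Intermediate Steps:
$\sqrt{-20355 - 9114} - -20116 = \sqrt{-29469} + 20116 = i \sqrt{29469} + 20116 = 20116 + i \sqrt{29469}$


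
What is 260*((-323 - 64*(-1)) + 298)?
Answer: 10140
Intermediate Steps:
260*((-323 - 64*(-1)) + 298) = 260*((-323 + 64) + 298) = 260*(-259 + 298) = 260*39 = 10140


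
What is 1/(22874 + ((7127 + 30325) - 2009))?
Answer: 1/58317 ≈ 1.7148e-5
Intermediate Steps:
1/(22874 + ((7127 + 30325) - 2009)) = 1/(22874 + (37452 - 2009)) = 1/(22874 + 35443) = 1/58317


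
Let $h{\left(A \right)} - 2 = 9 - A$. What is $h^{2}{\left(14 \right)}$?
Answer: $9$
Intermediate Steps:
$h{\left(A \right)} = 11 - A$ ($h{\left(A \right)} = 2 - \left(-9 + A\right) = 11 - A$)
$h^{2}{\left(14 \right)} = \left(11 - 14\right)^{2} = \left(-3\right)^{2} = 9$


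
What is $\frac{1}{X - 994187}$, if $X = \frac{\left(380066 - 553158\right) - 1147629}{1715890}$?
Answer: $- \frac{1715890}{1705916852151} \approx -1.0058 \cdot 10^{-6}$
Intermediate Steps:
$X = - \frac{1320721}{1715890}$ ($X = \left(-173092 - 1147629\right) \frac{1}{1715890} = \left(-1320721\right) \frac{1}{1715890} = - \frac{1320721}{1715890} \approx -0.7697$)
$\frac{1}{X - 994187} = \frac{1}{- \frac{1320721}{1715890} - 994187} = \frac{1}{- \frac{1705916852151}{1715890}} = - \frac{1715890}{1705916852151}$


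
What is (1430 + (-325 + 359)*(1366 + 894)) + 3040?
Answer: 81310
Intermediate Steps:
(1430 + (-325 + 359)*(1366 + 894)) + 3040 = (1430 + 34*2260) + 3040 = (1430 + 76840) + 3040 = 78270 + 3040 = 81310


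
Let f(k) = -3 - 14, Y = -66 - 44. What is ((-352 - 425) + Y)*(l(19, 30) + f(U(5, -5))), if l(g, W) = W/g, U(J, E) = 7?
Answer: 259891/19 ≈ 13678.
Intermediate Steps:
Y = -110
f(k) = -17
((-352 - 425) + Y)*(l(19, 30) + f(U(5, -5))) = ((-352 - 425) - 110)*(30/19 - 17) = (-777 - 110)*(30*(1/19) - 17) = -887*(30/19 - 17) = -887*(-293/19) = 259891/19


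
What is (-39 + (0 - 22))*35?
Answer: -2135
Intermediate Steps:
(-39 + (0 - 22))*35 = (-39 - 22)*35 = -61*35 = -2135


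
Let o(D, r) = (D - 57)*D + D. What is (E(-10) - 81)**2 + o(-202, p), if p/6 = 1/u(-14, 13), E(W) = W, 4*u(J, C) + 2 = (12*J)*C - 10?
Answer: 60397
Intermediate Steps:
u(J, C) = -3 + 3*C*J (u(J, C) = -1/2 + ((12*J)*C - 10)/4 = -1/2 + (12*C*J - 10)/4 = -1/2 + (-10 + 12*C*J)/4 = -1/2 + (-5/2 + 3*C*J) = -3 + 3*C*J)
p = -2/183 (p = 6/(-3 + 3*13*(-14)) = 6/(-3 - 546) = 6/(-549) = 6*(-1/549) = -2/183 ≈ -0.010929)
o(D, r) = D + D*(-57 + D) (o(D, r) = (-57 + D)*D + D = D*(-57 + D) + D = D + D*(-57 + D))
(E(-10) - 81)**2 + o(-202, p) = (-10 - 81)**2 - 202*(-56 - 202) = (-91)**2 - 202*(-258) = 8281 + 52116 = 60397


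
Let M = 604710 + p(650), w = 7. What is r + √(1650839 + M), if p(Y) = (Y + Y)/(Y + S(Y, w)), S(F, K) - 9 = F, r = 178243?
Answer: 178243 + √3864842057769/1309 ≈ 1.7974e+5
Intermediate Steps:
S(F, K) = 9 + F
p(Y) = 2*Y/(9 + 2*Y) (p(Y) = (Y + Y)/(Y + (9 + Y)) = (2*Y)/(9 + 2*Y) = 2*Y/(9 + 2*Y))
M = 791566690/1309 (M = 604710 + 2*650/(9 + 2*650) = 604710 + 2*650/(9 + 1300) = 604710 + 2*650/1309 = 604710 + 2*650*(1/1309) = 604710 + 1300/1309 = 791566690/1309 ≈ 6.0471e+5)
r + √(1650839 + M) = 178243 + √(1650839 + 791566690/1309) = 178243 + √(2952514941/1309) = 178243 + √3864842057769/1309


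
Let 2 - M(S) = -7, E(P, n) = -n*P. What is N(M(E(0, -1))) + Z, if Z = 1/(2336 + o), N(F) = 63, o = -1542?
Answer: 50023/794 ≈ 63.001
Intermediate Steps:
E(P, n) = -P*n
M(S) = 9 (M(S) = 2 - 1*(-7) = 2 + 7 = 9)
Z = 1/794 (Z = 1/(2336 - 1542) = 1/794 ≈ 0.0012594)
N(M(E(0, -1))) + Z = 63 + 1/794 = 50023/794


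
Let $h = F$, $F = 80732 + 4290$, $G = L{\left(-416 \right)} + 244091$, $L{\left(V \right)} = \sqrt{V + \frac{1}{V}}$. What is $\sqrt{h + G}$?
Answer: $\frac{\sqrt{889921552 + 26 i \sqrt{4499482}}}{52} \approx 573.68 + 0.017776 i$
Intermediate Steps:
$G = 244091 + \frac{i \sqrt{4499482}}{104}$ ($G = \sqrt{-416 + \frac{1}{-416}} + 244091 = \sqrt{-416 - \frac{1}{416}} + 244091 = \sqrt{- \frac{173057}{416}} + 244091 = \frac{i \sqrt{4499482}}{104} + 244091 = 244091 + \frac{i \sqrt{4499482}}{104} \approx 2.4409 \cdot 10^{5} + 20.396 i$)
$F = 85022$
$h = 85022$
$\sqrt{h + G} = \sqrt{85022 + \left(244091 + \frac{i \sqrt{4499482}}{104}\right)} = \sqrt{329113 + \frac{i \sqrt{4499482}}{104}}$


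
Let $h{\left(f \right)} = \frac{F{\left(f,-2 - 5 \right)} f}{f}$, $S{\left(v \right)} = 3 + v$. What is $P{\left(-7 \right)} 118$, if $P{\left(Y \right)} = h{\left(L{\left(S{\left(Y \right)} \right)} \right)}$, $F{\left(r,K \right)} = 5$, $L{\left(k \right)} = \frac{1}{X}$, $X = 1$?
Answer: $590$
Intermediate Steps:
$L{\left(k \right)} = 1$ ($L{\left(k \right)} = 1^{-1} = 1$)
$h{\left(f \right)} = 5$ ($h{\left(f \right)} = \frac{5 f}{f} = 5$)
$P{\left(Y \right)} = 5$
$P{\left(-7 \right)} 118 = 5 \cdot 118 = 590$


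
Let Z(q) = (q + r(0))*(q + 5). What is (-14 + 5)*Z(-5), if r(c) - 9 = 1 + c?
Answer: 0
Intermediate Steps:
r(c) = 10 + c (r(c) = 9 + (1 + c) = 10 + c)
Z(q) = (5 + q)*(10 + q) (Z(q) = (q + (10 + 0))*(q + 5) = (q + 10)*(5 + q) = (10 + q)*(5 + q) = (5 + q)*(10 + q))
(-14 + 5)*Z(-5) = (-14 + 5)*(50 + (-5)**2 + 15*(-5)) = -9*(50 + 25 - 75) = -9*0 = 0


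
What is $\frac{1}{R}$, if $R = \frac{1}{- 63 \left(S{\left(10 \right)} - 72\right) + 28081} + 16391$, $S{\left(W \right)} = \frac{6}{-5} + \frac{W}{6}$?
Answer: $\frac{162938}{2670716763} \approx 6.1009 \cdot 10^{-5}$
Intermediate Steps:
$S{\left(W \right)} = - \frac{6}{5} + \frac{W}{6}$ ($S{\left(W \right)} = 6 \left(- \frac{1}{5}\right) + W \frac{1}{6} = - \frac{6}{5} + \frac{W}{6}$)
$R = \frac{2670716763}{162938}$ ($R = \frac{1}{- 63 \left(\left(- \frac{6}{5} + \frac{1}{6} \cdot 10\right) - 72\right) + 28081} + 16391 = \frac{1}{- 63 \left(\left(- \frac{6}{5} + \frac{5}{3}\right) - 72\right) + 28081} + 16391 = \frac{1}{- 63 \left(\frac{7}{15} - 72\right) + 28081} + 16391 = \frac{1}{\left(-63\right) \left(- \frac{1073}{15}\right) + 28081} + 16391 = \frac{1}{\frac{22533}{5} + 28081} + 16391 = \frac{1}{\frac{162938}{5}} + 16391 = \frac{5}{162938} + 16391 = \frac{2670716763}{162938} \approx 16391.0$)
$\frac{1}{R} = \frac{1}{\frac{2670716763}{162938}} = \frac{162938}{2670716763}$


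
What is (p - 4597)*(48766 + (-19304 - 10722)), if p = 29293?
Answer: 462803040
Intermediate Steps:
(p - 4597)*(48766 + (-19304 - 10722)) = (29293 - 4597)*(48766 + (-19304 - 10722)) = 24696*(48766 - 30026) = 24696*18740 = 462803040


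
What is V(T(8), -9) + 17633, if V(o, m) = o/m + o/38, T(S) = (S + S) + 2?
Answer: 334998/19 ≈ 17631.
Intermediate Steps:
T(S) = 2 + 2*S (T(S) = 2*S + 2 = 2 + 2*S)
V(o, m) = o/38 + o/m (V(o, m) = o/m + o*(1/38) = o/m + o/38 = o/38 + o/m)
V(T(8), -9) + 17633 = ((2 + 2*8)/38 + (2 + 2*8)/(-9)) + 17633 = ((2 + 16)/38 + (2 + 16)*(-⅑)) + 17633 = ((1/38)*18 + 18*(-⅑)) + 17633 = (9/19 - 2) + 17633 = -29/19 + 17633 = 334998/19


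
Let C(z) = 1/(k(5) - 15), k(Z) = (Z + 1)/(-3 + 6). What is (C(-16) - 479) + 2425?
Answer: 25297/13 ≈ 1945.9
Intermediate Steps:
k(Z) = ⅓ + Z/3 (k(Z) = (1 + Z)/3 = (1 + Z)*(⅓) = ⅓ + Z/3)
C(z) = -1/13 (C(z) = 1/((⅓ + (⅓)*5) - 15) = 1/((⅓ + 5/3) - 15) = 1/(2 - 15) = 1/(-13) = -1/13)
(C(-16) - 479) + 2425 = (-1/13 - 479) + 2425 = -6228/13 + 2425 = 25297/13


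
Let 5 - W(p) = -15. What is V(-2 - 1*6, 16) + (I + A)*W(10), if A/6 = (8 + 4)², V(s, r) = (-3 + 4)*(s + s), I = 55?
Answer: 18364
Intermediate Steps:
W(p) = 20 (W(p) = 5 - 1*(-15) = 5 + 15 = 20)
V(s, r) = 2*s (V(s, r) = 1*(2*s) = 2*s)
A = 864 (A = 6*(8 + 4)² = 6*12² = 6*144 = 864)
V(-2 - 1*6, 16) + (I + A)*W(10) = 2*(-2 - 1*6) + (55 + 864)*20 = 2*(-2 - 6) + 919*20 = 2*(-8) + 18380 = -16 + 18380 = 18364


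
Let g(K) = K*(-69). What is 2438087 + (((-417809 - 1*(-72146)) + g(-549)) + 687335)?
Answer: 2817640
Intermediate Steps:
g(K) = -69*K
2438087 + (((-417809 - 1*(-72146)) + g(-549)) + 687335) = 2438087 + (((-417809 - 1*(-72146)) - 69*(-549)) + 687335) = 2438087 + (((-417809 + 72146) + 37881) + 687335) = 2438087 + ((-345663 + 37881) + 687335) = 2438087 + (-307782 + 687335) = 2438087 + 379553 = 2817640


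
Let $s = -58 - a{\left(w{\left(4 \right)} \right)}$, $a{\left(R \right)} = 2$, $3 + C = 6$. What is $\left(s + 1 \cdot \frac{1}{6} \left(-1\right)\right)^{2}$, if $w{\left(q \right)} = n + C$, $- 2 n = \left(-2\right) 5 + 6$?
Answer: $\frac{130321}{36} \approx 3620.0$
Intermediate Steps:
$C = 3$ ($C = -3 + 6 = 3$)
$n = 2$ ($n = - \frac{\left(-2\right) 5 + 6}{2} = - \frac{-10 + 6}{2} = \left(- \frac{1}{2}\right) \left(-4\right) = 2$)
$w{\left(q \right)} = 5$ ($w{\left(q \right)} = 2 + 3 = 5$)
$s = -60$ ($s = -58 - 2 = -60$)
$\left(s + 1 \cdot \frac{1}{6} \left(-1\right)\right)^{2} = \left(-60 + 1 \cdot \frac{1}{6} \left(-1\right)\right)^{2} = \left(-60 + \frac{1}{6} \left(-1\right)\right)^{2} = \left(-60 - \frac{1}{6}\right)^{2} = \left(- \frac{361}{6}\right)^{2} = \frac{130321}{36}$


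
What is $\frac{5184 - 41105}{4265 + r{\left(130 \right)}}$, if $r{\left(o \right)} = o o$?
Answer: $- \frac{2113}{1245} \approx -1.6972$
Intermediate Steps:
$r{\left(o \right)} = o^{2}$
$\frac{5184 - 41105}{4265 + r{\left(130 \right)}} = \frac{5184 - 41105}{4265 + 130^{2}} = - \frac{35921}{4265 + 16900} = - \frac{35921}{21165} = \left(-35921\right) \frac{1}{21165} = - \frac{2113}{1245}$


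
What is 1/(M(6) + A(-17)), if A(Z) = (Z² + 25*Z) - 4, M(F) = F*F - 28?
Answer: -1/132 ≈ -0.0075758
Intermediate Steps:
M(F) = -28 + F² (M(F) = F² - 28 = -28 + F²)
A(Z) = -4 + Z² + 25*Z
1/(M(6) + A(-17)) = 1/((-28 + 6²) + (-4 + (-17)² + 25*(-17))) = 1/((-28 + 36) + (-4 + 289 - 425)) = 1/(8 - 140) = 1/(-132) = -1/132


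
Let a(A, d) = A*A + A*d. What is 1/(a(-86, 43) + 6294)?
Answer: 1/9992 ≈ 0.00010008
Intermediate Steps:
a(A, d) = A**2 + A*d
1/(a(-86, 43) + 6294) = 1/(-86*(-86 + 43) + 6294) = 1/(-86*(-43) + 6294) = 1/(3698 + 6294) = 1/9992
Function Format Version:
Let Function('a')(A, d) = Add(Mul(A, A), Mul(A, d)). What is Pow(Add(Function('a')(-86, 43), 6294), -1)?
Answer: Rational(1, 9992) ≈ 0.00010008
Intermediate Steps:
Function('a')(A, d) = Add(Pow(A, 2), Mul(A, d))
Pow(Add(Function('a')(-86, 43), 6294), -1) = Pow(Add(Mul(-86, Add(-86, 43)), 6294), -1) = Pow(Add(Mul(-86, -43), 6294), -1) = Pow(Add(3698, 6294), -1) = Pow(9992, -1) = Rational(1, 9992)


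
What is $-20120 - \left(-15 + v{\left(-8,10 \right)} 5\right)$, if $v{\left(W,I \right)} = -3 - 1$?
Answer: $-20085$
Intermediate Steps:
$v{\left(W,I \right)} = -4$ ($v{\left(W,I \right)} = -3 - 1 = -4$)
$-20120 - \left(-15 + v{\left(-8,10 \right)} 5\right) = -20120 - \left(-15 - 20\right) = -20120 - -35 = -20120 + 35 = -20085$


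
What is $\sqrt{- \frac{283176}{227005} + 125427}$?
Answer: $\frac{\sqrt{6463348323057795}}{227005} \approx 354.15$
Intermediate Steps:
$\sqrt{- \frac{283176}{227005} + 125427} = \sqrt{\frac{28472272959}{227005}} = \frac{\sqrt{6463348323057795}}{227005}$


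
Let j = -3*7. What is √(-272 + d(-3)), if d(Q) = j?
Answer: I*√293 ≈ 17.117*I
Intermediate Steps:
j = -21
d(Q) = -21
√(-272 + d(-3)) = √(-272 - 21) = √(-293) = I*√293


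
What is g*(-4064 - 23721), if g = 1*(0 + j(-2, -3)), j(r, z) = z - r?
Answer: 27785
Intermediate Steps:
g = -1 (g = 1*(0 + (-3 - 1*(-2))) = 1*(0 + (-3 + 2)) = 1*(0 - 1) = 1*(-1) = -1)
g*(-4064 - 23721) = -(-4064 - 23721) = -1*(-27785) = 27785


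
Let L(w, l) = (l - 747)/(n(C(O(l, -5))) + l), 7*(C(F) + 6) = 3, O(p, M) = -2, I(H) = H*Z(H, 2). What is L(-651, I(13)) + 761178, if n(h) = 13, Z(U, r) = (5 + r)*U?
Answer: 227592331/299 ≈ 7.6118e+5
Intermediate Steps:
Z(U, r) = U*(5 + r)
I(H) = 7*H² (I(H) = H*(H*(5 + 2)) = H*(H*7) = H*(7*H) = 7*H²)
C(F) = -39/7 (C(F) = -6 + (⅐)*3 = -6 + 3/7 = -39/7)
L(w, l) = (-747 + l)/(13 + l) (L(w, l) = (l - 747)/(13 + l) = (-747 + l)/(13 + l))
L(-651, I(13)) + 761178 = (-747 + 7*13²)/(13 + 7*13²) + 761178 = (-747 + 7*169)/(13 + 7*169) + 761178 = (-747 + 1183)/(13 + 1183) + 761178 = 436/1196 + 761178 = (1/1196)*436 + 761178 = 109/299 + 761178 = 227592331/299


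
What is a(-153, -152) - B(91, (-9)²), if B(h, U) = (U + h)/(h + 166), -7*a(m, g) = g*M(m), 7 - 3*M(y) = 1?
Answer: 76924/1799 ≈ 42.759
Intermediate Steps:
M(y) = 2 (M(y) = 7/3 - ⅓*1 = 7/3 - ⅓ = 2)
a(m, g) = -2*g/7 (a(m, g) = -g*2/7 = -2*g/7)
B(h, U) = (U + h)/(166 + h)
a(-153, -152) - B(91, (-9)²) = -2/7*(-152) - ((-9)² + 91)/(166 + 91) = 304/7 - (81 + 91)/257 = 304/7 - 172/257 = 76924/1799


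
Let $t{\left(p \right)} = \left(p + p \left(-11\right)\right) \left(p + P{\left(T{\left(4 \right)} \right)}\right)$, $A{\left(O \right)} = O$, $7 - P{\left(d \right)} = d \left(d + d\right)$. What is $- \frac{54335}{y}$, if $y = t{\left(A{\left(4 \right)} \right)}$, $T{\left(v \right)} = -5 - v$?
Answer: $- \frac{10867}{1208} \approx -8.9959$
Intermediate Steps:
$P{\left(d \right)} = 7 - 2 d^{2}$ ($P{\left(d \right)} = 7 - d \left(d + d\right) = 7 - d 2 d = 7 - 2 d^{2}$)
$t{\left(p \right)} = - 10 p \left(-155 + p\right)$ ($t{\left(p \right)} = \left(p + p \left(-11\right)\right) \left(p + \left(7 - 2 \left(-5 - 4\right)^{2}\right)\right) = \left(p - 11 p\right) \left(p + \left(7 - 2 \left(-5 - 4\right)^{2}\right)\right) = - 10 p \left(p + \left(7 - 2 \left(-9\right)^{2}\right)\right) = - 10 p \left(p + \left(7 - 162\right)\right) = - 10 p \left(p - 155\right) = - 10 p \left(-155 + p\right)$)
$y = 6040$ ($y = 10 \cdot 4 \left(155 - 4\right) = 10 \cdot 4 \cdot 151 = 6040$)
$- \frac{54335}{y} = - \frac{54335}{6040} = \left(-54335\right) \frac{1}{6040} = - \frac{10867}{1208}$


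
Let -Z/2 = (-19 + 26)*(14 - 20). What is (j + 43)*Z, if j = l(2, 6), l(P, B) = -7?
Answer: 3024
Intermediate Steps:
Z = 84 (Z = -2*(-19 + 26)*(14 - 20) = -14*(-6) = -2*(-42) = 84)
j = -7
(j + 43)*Z = (-7 + 43)*84 = 36*84 = 3024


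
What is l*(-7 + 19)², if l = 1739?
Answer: 250416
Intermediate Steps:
l*(-7 + 19)² = 1739*(-7 + 19)² = 1739*12² = 1739*144 = 250416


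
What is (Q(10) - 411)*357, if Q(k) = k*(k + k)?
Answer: -75327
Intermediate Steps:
Q(k) = 2*k² (Q(k) = k*(2*k) = 2*k²)
(Q(10) - 411)*357 = (2*10² - 411)*357 = (2*100 - 411)*357 = (200 - 411)*357 = -211*357 = -75327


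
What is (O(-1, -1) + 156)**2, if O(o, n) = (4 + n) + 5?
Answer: 26896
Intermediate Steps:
O(o, n) = 9 + n
(O(-1, -1) + 156)**2 = ((9 - 1) + 156)**2 = (8 + 156)**2 = 164**2 = 26896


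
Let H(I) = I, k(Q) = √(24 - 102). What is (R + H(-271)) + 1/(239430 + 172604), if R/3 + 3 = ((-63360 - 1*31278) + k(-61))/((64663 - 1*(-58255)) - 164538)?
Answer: -585587144963/2143606885 - 3*I*√78/41620 ≈ -273.18 - 0.0006366*I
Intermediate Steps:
k(Q) = I*√78 (k(Q) = √(-78) = I*√78)
R = -45333/20810 - 3*I*√78/41620 (R = -9 + 3*(((-63360 - 1*31278) + I*√78)/((64663 - 1*(-58255)) - 164538)) = -9 + 3*(((-63360 - 31278) + I*√78)/((64663 + 58255) - 164538)) = -9 + 3*((-94638 + I*√78)/(122918 - 164538)) = -9 + 3*((-94638 + I*√78)/(-41620)) = -9 + 3*((-94638 + I*√78)*(-1/41620)) = -9 + 3*(47319/20810 - I*√78/41620) = -9 + (141957/20810 - 3*I*√78/41620) = -45333/20810 - 3*I*√78/41620 ≈ -2.1784 - 0.0006366*I)
(R + H(-271)) + 1/(239430 + 172604) = ((-45333/20810 - 3*I*√78/41620) - 271) + 1/(239430 + 172604) = (-5684843/20810 - 3*I*√78/41620) + 1/412034 = -585587144963/2143606885 - 3*I*√78/41620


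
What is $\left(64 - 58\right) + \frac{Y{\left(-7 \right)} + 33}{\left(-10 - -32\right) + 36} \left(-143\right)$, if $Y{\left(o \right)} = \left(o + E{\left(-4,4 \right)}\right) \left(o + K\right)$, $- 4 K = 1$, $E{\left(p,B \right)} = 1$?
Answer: $- \frac{21183}{116} \approx -182.61$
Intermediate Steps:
$K = - \frac{1}{4}$ ($K = \left(- \frac{1}{4}\right) 1 = - \frac{1}{4} \approx -0.25$)
$Y{\left(o \right)} = \left(1 + o\right) \left(- \frac{1}{4} + o\right)$ ($Y{\left(o \right)} = \left(o + 1\right) \left(o - \frac{1}{4}\right) = \left(1 + o\right) \left(- \frac{1}{4} + o\right)$)
$\left(64 - 58\right) + \frac{Y{\left(-7 \right)} + 33}{\left(-10 - -32\right) + 36} \left(-143\right) = \left(64 - 58\right) + \frac{\left(- \frac{1}{4} + \left(-7\right)^{2} + \frac{3}{4} \left(-7\right)\right) + 33}{\left(-10 - -32\right) + 36} \left(-143\right) = \left(64 - 58\right) + \frac{\left(- \frac{1}{4} + 49 - \frac{21}{4}\right) + 33}{\left(-10 + 32\right) + 36} \left(-143\right) = 6 + \frac{\frac{87}{2} + 33}{22 + 36} \left(-143\right) = 6 + \frac{153}{2 \cdot 58} \left(-143\right) = 6 + \frac{153}{2} \cdot \frac{1}{58} \left(-143\right) = 6 + \frac{153}{116} \left(-143\right) = 6 - \frac{21879}{116} = - \frac{21183}{116}$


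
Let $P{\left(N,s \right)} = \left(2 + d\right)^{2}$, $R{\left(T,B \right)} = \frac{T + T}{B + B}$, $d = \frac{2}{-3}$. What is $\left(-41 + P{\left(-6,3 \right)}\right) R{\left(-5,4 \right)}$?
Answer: $\frac{1765}{36} \approx 49.028$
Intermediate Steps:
$d = - \frac{2}{3}$ ($d = 2 \left(- \frac{1}{3}\right) = - \frac{2}{3} \approx -0.66667$)
$R{\left(T,B \right)} = \frac{T}{B}$ ($R{\left(T,B \right)} = \frac{2 T}{2 B} = 2 T \frac{1}{2 B} = \frac{T}{B}$)
$P{\left(N,s \right)} = \frac{16}{9}$ ($P{\left(N,s \right)} = \left(2 - \frac{2}{3}\right)^{2} = \left(\frac{4}{3}\right)^{2} = \frac{16}{9}$)
$\left(-41 + P{\left(-6,3 \right)}\right) R{\left(-5,4 \right)} = \left(-41 + \frac{16}{9}\right) \left(- \frac{5}{4}\right) = - \frac{353 \left(\left(-5\right) \frac{1}{4}\right)}{9} = \left(- \frac{353}{9}\right) \left(- \frac{5}{4}\right) = \frac{1765}{36}$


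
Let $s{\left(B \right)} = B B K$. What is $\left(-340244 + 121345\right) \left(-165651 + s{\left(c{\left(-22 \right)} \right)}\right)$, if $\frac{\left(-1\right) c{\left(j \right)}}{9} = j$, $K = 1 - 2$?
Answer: $44842554645$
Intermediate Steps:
$K = -1$ ($K = 1 - 2 = -1$)
$c{\left(j \right)} = - 9 j$
$s{\left(B \right)} = - B^{2}$ ($s{\left(B \right)} = B B \left(-1\right) = B^{2} \left(-1\right) = - B^{2}$)
$\left(-340244 + 121345\right) \left(-165651 + s{\left(c{\left(-22 \right)} \right)}\right) = \left(-340244 + 121345\right) \left(-165651 - \left(\left(-9\right) \left(-22\right)\right)^{2}\right) = - 218899 \left(-165651 - 198^{2}\right) = - 218899 \left(-165651 - 39204\right) = \left(-218899\right) \left(-204855\right) = 44842554645$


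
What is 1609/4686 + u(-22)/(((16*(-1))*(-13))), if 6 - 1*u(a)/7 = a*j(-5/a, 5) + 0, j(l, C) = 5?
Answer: 517463/121836 ≈ 4.2472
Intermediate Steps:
u(a) = 42 - 35*a (u(a) = 42 - 7*(a*5 + 0) = 42 - 7*(5*a + 0) = 42 - 35*a)
1609/4686 + u(-22)/(((16*(-1))*(-13))) = 1609/4686 + (42 - 35*(-22))/(((16*(-1))*(-13))) = 1609*(1/4686) + (42 + 770)/((-16*(-13))) = 1609/4686 + 812/208 = 1609/4686 + 812*(1/208) = 1609/4686 + 203/52 = 517463/121836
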